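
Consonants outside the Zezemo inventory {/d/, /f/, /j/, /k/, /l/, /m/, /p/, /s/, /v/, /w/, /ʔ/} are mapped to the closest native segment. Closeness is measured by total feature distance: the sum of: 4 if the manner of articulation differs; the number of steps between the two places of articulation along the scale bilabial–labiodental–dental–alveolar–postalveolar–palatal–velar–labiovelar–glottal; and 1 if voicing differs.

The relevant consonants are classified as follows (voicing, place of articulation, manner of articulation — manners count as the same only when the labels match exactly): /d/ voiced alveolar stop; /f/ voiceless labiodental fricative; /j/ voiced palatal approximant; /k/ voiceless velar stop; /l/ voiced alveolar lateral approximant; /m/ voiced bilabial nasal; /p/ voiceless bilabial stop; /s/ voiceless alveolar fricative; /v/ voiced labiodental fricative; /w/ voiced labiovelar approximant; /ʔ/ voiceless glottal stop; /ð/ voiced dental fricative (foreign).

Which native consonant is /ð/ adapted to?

v

/v/ is closest: same manner (fricative), place distance 1 (dental→labiodental), same voicing; total 1. Next closest is /f/ at distance 2.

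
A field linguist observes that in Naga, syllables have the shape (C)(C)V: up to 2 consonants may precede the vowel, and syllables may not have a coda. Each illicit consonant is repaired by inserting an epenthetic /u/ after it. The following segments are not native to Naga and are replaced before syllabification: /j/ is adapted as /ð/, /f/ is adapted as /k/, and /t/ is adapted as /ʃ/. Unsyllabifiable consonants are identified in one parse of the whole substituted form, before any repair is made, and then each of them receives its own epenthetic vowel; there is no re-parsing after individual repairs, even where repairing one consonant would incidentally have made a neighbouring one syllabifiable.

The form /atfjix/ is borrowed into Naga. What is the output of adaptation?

aʃukðixu

Substitution: /t/ → /ʃ/, /f/ → /k/, /j/ → /ð/, giving /aʃkðix/.
Syllabifying with onset maximization leaves /ʃ/, /x/ stranded (no codas are permitted; onsets may contain at most 2 consonants).
Inserting the epenthetic vowel yields /ʃ/ → /ʃu/, /x/ → /xu/.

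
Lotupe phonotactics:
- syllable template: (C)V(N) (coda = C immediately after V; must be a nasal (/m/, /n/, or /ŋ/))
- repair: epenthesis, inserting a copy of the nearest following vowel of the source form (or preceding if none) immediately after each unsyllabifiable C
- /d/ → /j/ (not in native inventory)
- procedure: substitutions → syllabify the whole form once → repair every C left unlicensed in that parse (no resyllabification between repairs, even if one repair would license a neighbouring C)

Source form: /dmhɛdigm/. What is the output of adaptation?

jɛmɛhɛjigimi

Substitution: /d/ → /j/, giving /jmhɛjigm/.
Syllabifying with onset maximization leaves /j/, /m/, /g/, /m/ stranded (only a nasal (/m/, /n/, or /ŋ/) is licensed in coda position; onsets are limited to one consonant).
Each unlicensed consonant becomes the onset of a new syllable: /j/ → /jɛ/, /m/ → /mɛ/, /g/ → /gi/, /m/ → /mi/.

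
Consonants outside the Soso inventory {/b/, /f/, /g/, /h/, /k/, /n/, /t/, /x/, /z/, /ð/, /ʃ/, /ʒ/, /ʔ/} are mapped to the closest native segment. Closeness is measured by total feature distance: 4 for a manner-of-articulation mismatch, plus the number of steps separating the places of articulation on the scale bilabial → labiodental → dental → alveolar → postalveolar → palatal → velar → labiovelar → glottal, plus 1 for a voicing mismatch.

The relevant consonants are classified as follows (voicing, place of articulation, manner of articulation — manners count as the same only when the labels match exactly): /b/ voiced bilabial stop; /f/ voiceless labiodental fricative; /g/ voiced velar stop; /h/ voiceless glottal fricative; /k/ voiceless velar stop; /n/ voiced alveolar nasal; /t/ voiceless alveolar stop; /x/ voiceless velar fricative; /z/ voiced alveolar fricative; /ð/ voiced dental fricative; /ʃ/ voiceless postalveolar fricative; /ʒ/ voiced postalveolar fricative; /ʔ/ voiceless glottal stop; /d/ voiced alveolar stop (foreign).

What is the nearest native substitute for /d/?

/t/ is closest: same manner (stop), place distance 0 (alveolar→alveolar), voicing differs (+1); total 1. Next closest is /b/ at distance 3.

t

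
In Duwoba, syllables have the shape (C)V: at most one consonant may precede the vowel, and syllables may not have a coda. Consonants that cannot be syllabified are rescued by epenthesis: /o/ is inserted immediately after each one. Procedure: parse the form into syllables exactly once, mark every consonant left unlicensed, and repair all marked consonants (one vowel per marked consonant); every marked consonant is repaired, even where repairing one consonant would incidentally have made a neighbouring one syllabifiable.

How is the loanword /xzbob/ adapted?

xozobobo

The consonants /x/, /z/, /b/ cannot be parsed into a legal (C)V syllable (no codas are permitted; onsets are limited to one consonant).
Inserting the epenthetic vowel yields /x/ → /xo/, /z/ → /zo/, /b/ → /bo/.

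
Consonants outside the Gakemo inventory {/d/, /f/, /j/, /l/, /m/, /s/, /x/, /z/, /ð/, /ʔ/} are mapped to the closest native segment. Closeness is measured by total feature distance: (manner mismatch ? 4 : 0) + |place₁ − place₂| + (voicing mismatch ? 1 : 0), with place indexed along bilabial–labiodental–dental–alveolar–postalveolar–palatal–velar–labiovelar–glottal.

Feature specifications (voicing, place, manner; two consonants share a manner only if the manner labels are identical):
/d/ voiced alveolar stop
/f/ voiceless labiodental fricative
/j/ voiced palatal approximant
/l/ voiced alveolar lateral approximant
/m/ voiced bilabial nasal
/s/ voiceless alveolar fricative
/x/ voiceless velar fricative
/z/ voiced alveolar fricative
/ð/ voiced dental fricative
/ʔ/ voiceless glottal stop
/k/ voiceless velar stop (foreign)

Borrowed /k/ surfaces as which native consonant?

ʔ

/ʔ/ is closest: same manner (stop), place distance 2 (velar→glottal), same voicing; total 2. Next closest is /d/ at distance 4.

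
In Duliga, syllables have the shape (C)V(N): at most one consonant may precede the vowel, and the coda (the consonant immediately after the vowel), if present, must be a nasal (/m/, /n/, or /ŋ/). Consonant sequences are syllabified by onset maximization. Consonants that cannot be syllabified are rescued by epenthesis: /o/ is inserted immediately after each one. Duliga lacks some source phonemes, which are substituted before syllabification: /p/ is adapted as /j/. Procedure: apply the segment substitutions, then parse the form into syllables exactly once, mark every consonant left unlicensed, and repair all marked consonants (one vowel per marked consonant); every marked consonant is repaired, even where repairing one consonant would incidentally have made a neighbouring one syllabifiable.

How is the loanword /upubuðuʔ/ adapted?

Substitution: /p/ → /j/, giving /ujubuðuʔ/.
Syllabifying with onset maximization leaves /ʔ/ stranded (only a nasal (/m/, /n/, or /ŋ/) is licensed in coda position; onsets are limited to one consonant).
Each unlicensed consonant becomes the onset of a new syllable: /ʔ/ → /ʔo/.

ujubuðuʔo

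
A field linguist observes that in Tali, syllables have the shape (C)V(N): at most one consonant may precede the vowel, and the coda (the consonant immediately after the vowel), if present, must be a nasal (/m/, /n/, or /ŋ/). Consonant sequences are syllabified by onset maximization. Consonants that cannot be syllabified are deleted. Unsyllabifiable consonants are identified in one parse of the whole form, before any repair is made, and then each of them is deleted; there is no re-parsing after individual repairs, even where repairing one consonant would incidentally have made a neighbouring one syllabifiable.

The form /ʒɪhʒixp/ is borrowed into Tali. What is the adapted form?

The consonants /h/, /x/, /p/ cannot be parsed into a legal (C)V(N) syllable (only a nasal (/m/, /n/, or /ŋ/) is licensed in coda position; onsets are limited to one consonant).
Deletion applies to /h/, /x/, /p/.

ʒɪʒi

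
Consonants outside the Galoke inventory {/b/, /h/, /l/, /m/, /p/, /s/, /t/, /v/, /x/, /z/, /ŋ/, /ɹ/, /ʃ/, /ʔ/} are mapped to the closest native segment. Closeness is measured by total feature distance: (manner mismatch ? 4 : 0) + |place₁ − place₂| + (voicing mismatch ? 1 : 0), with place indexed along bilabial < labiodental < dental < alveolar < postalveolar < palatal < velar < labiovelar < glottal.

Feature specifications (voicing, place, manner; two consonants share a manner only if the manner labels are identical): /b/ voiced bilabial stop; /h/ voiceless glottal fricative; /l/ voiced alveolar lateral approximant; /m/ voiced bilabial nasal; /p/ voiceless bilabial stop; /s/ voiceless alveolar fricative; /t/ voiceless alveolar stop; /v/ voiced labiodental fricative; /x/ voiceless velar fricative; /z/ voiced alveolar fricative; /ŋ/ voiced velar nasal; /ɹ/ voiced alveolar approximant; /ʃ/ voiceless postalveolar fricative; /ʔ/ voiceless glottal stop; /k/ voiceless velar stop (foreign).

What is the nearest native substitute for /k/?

ʔ

/ʔ/ is closest: same manner (stop), place distance 2 (velar→glottal), same voicing; total 2. Next closest is /t/ at distance 3.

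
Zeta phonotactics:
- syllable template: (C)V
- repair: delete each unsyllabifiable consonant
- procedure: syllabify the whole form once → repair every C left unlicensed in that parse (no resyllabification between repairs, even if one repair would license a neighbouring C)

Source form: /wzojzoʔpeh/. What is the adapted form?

Syllabifying with onset maximization leaves /w/, /j/, /ʔ/, /h/ stranded (no codas are permitted; onsets are limited to one consonant).
Deleting the stranded consonants removes /w/, /j/, /ʔ/, /h/.

zozope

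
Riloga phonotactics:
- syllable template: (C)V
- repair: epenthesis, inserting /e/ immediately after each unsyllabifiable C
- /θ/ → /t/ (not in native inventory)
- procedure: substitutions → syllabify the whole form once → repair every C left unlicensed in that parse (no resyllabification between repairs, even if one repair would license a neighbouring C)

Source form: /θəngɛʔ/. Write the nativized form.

tənegɛʔe

Substitution: /θ/ → /t/, giving /təngɛʔ/.
The consonants /n/, /ʔ/ cannot be parsed into a legal (C)V syllable (no codas are permitted; onsets are limited to one consonant).
Each unlicensed consonant becomes the onset of a new syllable: /n/ → /ne/, /ʔ/ → /ʔe/.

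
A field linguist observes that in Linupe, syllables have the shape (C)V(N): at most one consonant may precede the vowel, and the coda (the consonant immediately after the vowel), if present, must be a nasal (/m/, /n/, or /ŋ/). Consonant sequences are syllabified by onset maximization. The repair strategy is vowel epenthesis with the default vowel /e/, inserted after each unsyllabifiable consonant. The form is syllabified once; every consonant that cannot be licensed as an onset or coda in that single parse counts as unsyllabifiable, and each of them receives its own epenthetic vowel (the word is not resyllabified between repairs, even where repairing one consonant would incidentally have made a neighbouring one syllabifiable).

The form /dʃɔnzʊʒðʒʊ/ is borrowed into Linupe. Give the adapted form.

deʃɔnzʊʒeðeʒʊ

Syllabifying with onset maximization leaves /d/, /ʒ/, /ð/ stranded (only a nasal (/m/, /n/, or /ŋ/) is licensed in coda position; onsets are limited to one consonant).
Each unlicensed consonant becomes the onset of a new syllable: /d/ → /de/, /ʒ/ → /ʒe/, /ð/ → /ðe/.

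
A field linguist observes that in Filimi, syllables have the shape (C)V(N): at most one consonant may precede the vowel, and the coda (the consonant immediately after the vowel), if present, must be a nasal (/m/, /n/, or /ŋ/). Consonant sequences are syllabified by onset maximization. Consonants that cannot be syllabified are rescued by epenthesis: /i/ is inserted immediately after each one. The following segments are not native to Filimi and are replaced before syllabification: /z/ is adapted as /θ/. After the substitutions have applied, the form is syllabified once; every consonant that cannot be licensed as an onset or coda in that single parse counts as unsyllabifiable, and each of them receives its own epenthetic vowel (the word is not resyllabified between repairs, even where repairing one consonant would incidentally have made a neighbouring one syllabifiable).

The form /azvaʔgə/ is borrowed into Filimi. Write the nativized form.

Substitution: /z/ → /θ/, giving /aθvaʔgə/.
Syllabifying with onset maximization leaves /θ/, /ʔ/ stranded (only a nasal (/m/, /n/, or /ŋ/) is licensed in coda position; onsets are limited to one consonant).
Epenthesis after each stranded consonant: /θ/ → /θi/, /ʔ/ → /ʔi/.

aθivaʔigə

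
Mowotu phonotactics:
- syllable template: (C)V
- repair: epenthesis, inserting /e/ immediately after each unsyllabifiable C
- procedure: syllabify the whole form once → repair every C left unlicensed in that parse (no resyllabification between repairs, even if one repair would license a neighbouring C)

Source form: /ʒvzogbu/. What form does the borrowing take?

The consonants /ʒ/, /v/, /g/ cannot be parsed into a legal (C)V syllable (no codas are permitted; onsets are limited to one consonant).
Each unlicensed consonant becomes the onset of a new syllable: /ʒ/ → /ʒe/, /v/ → /ve/, /g/ → /ge/.

ʒevezogebu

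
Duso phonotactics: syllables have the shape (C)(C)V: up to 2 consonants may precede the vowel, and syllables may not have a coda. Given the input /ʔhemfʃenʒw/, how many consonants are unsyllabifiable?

Syllabifying with onset maximization leaves /m/, /n/, /ʒ/, /w/ stranded (no codas are permitted; onsets may contain at most 2 consonants).

4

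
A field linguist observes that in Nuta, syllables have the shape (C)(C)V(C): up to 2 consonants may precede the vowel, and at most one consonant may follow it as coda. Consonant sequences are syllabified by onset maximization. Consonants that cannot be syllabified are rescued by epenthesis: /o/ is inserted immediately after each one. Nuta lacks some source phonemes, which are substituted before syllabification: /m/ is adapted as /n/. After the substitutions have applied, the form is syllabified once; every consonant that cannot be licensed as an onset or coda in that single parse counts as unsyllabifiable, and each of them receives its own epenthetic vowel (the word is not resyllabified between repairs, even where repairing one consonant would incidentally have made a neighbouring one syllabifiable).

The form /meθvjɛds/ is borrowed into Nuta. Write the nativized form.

Substitution: /m/ → /n/, giving /neθvjɛds/.
The consonants /s/ cannot be parsed into a legal (C)(C)V(C) syllable (at most one coda consonant is licensed; onsets may contain at most 2 consonants).
Each unlicensed consonant becomes the onset of a new syllable: /s/ → /so/.

neθvjɛdso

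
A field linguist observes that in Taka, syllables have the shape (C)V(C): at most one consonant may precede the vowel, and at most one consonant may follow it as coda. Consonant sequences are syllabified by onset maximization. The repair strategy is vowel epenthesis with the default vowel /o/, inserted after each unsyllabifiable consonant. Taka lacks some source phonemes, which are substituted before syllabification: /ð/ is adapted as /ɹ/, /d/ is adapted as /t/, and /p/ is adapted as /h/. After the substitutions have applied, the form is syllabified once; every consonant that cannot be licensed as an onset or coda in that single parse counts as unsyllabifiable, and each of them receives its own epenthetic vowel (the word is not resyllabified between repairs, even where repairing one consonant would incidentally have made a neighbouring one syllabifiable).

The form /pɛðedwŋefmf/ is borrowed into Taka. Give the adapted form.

hɛɹetwoŋefmofo

Substitution: /p/ → /h/, /ð/ → /ɹ/, /d/ → /t/, giving /hɛɹetwŋefmf/.
Under (C)V(C), the unsyllabifiable consonants are /w/, /m/, /f/ (at most one coda consonant is licensed; onsets are limited to one consonant).
Each unlicensed consonant becomes the onset of a new syllable: /w/ → /wo/, /m/ → /mo/, /f/ → /fo/.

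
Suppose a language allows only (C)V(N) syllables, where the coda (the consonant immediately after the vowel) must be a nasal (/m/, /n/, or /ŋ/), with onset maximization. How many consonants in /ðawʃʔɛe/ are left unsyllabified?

The consonants /w/, /ʃ/ cannot be parsed into a legal (C)V(N) syllable (only a nasal (/m/, /n/, or /ŋ/) is licensed in coda position; onsets are limited to one consonant).

2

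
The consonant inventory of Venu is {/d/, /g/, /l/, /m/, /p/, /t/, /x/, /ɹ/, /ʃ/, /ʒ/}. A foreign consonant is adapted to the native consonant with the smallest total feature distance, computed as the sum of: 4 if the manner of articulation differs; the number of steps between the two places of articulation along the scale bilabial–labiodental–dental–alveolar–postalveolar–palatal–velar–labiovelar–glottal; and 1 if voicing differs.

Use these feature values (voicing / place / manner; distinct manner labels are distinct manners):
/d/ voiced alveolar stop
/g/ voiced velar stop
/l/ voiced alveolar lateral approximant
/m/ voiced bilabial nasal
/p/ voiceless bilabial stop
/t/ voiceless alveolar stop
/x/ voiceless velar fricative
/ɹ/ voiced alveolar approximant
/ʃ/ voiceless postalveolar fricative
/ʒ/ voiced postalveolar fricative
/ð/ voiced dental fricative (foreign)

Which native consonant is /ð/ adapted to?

ʒ

/ʒ/ is closest: same manner (fricative), place distance 2 (dental→postalveolar), same voicing; total 2. Next closest is /ʃ/ at distance 3.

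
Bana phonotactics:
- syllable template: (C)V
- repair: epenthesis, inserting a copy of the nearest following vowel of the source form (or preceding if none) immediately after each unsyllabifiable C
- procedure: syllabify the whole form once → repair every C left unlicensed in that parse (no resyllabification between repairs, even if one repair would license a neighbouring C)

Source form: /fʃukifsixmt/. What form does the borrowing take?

fuʃukifisiximiti

The consonants /f/, /f/, /x/, /m/, /t/ cannot be parsed into a legal (C)V syllable (no codas are permitted; onsets are limited to one consonant).
Inserting the epenthetic vowel yields /f/ → /fu/, /f/ → /fi/, /x/ → /xi/, /m/ → /mi/, /t/ → /ti/.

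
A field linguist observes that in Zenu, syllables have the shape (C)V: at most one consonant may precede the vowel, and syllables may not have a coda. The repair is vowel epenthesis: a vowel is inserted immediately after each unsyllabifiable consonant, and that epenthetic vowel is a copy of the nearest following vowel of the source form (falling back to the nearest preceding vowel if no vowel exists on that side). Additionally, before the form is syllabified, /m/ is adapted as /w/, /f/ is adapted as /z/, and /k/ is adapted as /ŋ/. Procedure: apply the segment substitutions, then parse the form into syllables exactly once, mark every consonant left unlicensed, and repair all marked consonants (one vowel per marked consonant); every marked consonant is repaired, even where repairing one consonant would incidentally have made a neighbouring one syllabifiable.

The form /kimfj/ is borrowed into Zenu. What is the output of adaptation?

Substitution: /k/ → /ŋ/, /m/ → /w/, /f/ → /z/, giving /ŋiwzj/.
The consonants /w/, /z/, /j/ cannot be parsed into a legal (C)V syllable (no codas are permitted; onsets are limited to one consonant).
Inserting the epenthetic vowel yields /w/ → /wi/, /z/ → /zi/, /j/ → /ji/.

ŋiwiziji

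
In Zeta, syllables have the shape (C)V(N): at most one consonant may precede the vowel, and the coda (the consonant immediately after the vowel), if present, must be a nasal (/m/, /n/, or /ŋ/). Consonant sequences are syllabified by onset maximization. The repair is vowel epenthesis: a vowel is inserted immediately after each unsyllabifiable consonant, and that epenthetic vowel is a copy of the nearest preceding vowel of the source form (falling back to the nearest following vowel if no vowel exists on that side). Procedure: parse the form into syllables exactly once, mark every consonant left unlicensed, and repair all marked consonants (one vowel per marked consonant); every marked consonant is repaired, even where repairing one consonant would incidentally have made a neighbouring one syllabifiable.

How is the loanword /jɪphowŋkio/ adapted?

Syllabifying with onset maximization leaves /p/, /w/, /ŋ/ stranded (only a nasal (/m/, /n/, or /ŋ/) is licensed in coda position; onsets are limited to one consonant).
Each unlicensed consonant becomes the onset of a new syllable: /p/ → /pɪ/, /w/ → /wo/, /ŋ/ → /ŋo/.

jɪpɪhowoŋokio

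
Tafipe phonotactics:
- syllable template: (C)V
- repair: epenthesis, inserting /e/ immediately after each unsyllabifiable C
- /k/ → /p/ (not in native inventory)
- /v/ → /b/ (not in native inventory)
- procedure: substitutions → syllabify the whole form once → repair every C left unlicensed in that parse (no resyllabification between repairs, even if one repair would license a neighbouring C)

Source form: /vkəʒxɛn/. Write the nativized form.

Substitution: /v/ → /b/, /k/ → /p/, giving /bpəʒxɛn/.
The consonants /b/, /ʒ/, /n/ cannot be parsed into a legal (C)V syllable (no codas are permitted; onsets are limited to one consonant).
Inserting the epenthetic vowel yields /b/ → /be/, /ʒ/ → /ʒe/, /n/ → /ne/.

bepəʒexɛne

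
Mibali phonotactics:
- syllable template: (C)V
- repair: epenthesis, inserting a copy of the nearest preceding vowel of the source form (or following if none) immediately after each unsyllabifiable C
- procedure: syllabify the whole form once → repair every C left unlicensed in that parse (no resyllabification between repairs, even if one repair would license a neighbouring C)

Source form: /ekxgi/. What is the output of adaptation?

The consonants /k/, /x/ cannot be parsed into a legal (C)V syllable (no codas are permitted; onsets are limited to one consonant).
Inserting the epenthetic vowel yields /k/ → /ke/, /x/ → /xe/.

ekexegi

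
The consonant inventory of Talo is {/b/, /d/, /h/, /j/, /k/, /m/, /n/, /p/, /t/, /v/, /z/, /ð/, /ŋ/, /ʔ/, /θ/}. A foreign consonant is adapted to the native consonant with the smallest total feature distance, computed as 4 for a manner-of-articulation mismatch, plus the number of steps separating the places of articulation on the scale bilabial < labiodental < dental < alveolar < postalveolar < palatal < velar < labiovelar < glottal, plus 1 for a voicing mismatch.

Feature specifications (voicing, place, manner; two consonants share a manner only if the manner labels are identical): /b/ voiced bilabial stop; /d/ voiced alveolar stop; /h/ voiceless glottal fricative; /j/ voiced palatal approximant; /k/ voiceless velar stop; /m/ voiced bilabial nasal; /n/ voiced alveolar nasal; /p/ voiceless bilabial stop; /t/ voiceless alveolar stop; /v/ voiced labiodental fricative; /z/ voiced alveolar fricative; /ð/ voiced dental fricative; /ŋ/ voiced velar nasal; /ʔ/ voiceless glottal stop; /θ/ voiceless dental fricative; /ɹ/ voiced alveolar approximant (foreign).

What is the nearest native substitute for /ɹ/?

j

/j/ is closest: same manner (approximant), place distance 2 (alveolar→palatal), same voicing; total 2. Next closest is /d/ at distance 4.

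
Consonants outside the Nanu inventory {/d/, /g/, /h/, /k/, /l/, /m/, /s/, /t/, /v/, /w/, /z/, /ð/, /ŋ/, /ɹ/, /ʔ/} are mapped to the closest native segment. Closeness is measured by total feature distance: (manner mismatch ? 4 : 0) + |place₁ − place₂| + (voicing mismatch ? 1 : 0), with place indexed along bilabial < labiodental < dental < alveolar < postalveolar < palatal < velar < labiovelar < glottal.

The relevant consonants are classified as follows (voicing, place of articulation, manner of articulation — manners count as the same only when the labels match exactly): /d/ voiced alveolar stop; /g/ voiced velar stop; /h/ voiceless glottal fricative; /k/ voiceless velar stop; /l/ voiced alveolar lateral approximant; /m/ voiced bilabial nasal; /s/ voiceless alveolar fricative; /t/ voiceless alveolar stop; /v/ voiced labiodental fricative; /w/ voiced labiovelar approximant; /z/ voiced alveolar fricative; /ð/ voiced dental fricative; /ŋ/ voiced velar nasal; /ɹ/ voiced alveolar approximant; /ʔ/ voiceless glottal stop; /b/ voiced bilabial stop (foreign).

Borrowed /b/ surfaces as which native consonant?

/d/ is closest: same manner (stop), place distance 3 (bilabial→alveolar), same voicing; total 3. Next closest is /m/ at distance 4.

d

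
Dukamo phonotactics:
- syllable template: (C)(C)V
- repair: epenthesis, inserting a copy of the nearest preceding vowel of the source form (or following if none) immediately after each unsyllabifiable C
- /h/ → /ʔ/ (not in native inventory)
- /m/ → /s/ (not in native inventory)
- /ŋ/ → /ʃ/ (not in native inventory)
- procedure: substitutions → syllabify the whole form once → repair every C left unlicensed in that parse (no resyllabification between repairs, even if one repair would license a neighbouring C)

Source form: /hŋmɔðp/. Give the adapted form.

ʔɔʃsɔðɔpɔ

Substitution: /h/ → /ʔ/, /ŋ/ → /ʃ/, /m/ → /s/, giving /ʔʃsɔðp/.
The consonants /ʔ/, /ð/, /p/ cannot be parsed into a legal (C)(C)V syllable (no codas are permitted; onsets may contain at most 2 consonants).
Inserting the epenthetic vowel yields /ʔ/ → /ʔɔ/, /ð/ → /ðɔ/, /p/ → /pɔ/.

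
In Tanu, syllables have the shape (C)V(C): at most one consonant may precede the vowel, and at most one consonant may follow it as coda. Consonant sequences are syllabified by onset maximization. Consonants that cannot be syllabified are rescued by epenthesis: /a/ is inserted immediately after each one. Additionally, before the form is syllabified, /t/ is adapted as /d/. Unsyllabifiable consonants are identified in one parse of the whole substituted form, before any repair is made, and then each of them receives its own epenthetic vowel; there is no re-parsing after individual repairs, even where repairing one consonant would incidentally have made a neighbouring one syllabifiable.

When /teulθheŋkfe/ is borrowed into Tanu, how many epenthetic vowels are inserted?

After substitution the input is /deulθheŋkfe/.
The unsyllabifiable consonants are /θ/, /k/; each receives one epenthetic vowel.

2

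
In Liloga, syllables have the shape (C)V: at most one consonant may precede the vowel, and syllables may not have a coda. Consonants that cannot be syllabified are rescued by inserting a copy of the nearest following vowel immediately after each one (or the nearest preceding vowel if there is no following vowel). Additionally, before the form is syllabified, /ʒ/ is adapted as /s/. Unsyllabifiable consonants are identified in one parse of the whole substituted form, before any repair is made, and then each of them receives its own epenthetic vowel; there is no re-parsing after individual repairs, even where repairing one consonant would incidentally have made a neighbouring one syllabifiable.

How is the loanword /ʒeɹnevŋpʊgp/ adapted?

Substitution: /ʒ/ → /s/, giving /seɹnevŋpʊgp/.
Syllabifying with onset maximization leaves /ɹ/, /v/, /ŋ/, /g/, /p/ stranded (no codas are permitted; onsets are limited to one consonant).
Inserting the epenthetic vowel yields /ɹ/ → /ɹe/, /v/ → /vʊ/, /ŋ/ → /ŋʊ/, /g/ → /gʊ/, /p/ → /pʊ/.

seɹenevʊŋʊpʊgʊpʊ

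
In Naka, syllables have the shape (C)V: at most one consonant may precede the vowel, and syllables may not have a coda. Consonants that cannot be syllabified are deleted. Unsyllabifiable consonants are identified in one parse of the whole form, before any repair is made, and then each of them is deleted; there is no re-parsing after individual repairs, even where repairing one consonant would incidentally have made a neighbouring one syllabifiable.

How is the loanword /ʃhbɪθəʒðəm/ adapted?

bɪθəðə

Syllabifying with onset maximization leaves /ʃ/, /h/, /ʒ/, /m/ stranded (no codas are permitted; onsets are limited to one consonant).
Each unlicensed consonant is deleted: /ʃ/, /h/, /ʒ/, /m/.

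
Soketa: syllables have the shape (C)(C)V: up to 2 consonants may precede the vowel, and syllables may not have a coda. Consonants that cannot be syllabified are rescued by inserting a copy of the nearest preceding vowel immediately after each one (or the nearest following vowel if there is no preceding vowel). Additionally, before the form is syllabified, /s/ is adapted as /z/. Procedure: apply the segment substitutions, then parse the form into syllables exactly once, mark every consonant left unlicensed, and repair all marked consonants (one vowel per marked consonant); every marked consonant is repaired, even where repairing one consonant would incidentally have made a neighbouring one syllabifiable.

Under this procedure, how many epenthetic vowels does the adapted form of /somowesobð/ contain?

2

After substitution the input is /zomowezobð/.
The unsyllabifiable consonants are /b/, /ð/; each receives one epenthetic vowel.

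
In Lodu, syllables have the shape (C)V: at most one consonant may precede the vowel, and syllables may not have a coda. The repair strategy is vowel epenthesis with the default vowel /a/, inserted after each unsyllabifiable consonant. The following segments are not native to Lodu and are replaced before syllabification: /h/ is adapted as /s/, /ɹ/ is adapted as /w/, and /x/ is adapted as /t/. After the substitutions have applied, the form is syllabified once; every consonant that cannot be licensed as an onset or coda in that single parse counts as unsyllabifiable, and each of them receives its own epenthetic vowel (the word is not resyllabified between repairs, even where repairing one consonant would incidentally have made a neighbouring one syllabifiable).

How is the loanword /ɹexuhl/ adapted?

wetusala

Substitution: /ɹ/ → /w/, /x/ → /t/, /h/ → /s/, giving /wetusl/.
The consonants /s/, /l/ cannot be parsed into a legal (C)V syllable (no codas are permitted; onsets are limited to one consonant).
Inserting the epenthetic vowel yields /s/ → /sa/, /l/ → /la/.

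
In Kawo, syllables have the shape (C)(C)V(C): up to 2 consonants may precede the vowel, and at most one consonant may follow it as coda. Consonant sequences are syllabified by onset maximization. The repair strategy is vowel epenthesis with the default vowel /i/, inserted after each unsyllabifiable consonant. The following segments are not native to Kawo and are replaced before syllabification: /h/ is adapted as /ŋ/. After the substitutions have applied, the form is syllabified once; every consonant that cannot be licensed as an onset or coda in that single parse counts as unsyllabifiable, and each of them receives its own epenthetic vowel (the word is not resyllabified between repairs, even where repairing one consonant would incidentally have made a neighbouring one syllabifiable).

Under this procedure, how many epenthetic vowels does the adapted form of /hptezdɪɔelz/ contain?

After substitution the input is /ŋptezdɪɔelz/.
The unsyllabifiable consonants are /ŋ/, /z/; each receives one epenthetic vowel.

2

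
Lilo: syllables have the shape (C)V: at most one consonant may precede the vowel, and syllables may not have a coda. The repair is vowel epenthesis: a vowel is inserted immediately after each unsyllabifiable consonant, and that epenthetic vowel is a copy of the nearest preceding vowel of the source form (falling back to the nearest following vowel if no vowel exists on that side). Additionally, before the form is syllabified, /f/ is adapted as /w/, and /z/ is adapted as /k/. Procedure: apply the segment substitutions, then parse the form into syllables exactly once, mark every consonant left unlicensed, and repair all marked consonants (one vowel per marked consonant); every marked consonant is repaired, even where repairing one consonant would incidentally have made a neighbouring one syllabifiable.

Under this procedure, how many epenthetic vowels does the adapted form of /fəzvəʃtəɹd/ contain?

4

After substitution the input is /wəkvəʃtəɹd/.
The unsyllabifiable consonants are /k/, /ʃ/, /ɹ/, /d/; each receives one epenthetic vowel.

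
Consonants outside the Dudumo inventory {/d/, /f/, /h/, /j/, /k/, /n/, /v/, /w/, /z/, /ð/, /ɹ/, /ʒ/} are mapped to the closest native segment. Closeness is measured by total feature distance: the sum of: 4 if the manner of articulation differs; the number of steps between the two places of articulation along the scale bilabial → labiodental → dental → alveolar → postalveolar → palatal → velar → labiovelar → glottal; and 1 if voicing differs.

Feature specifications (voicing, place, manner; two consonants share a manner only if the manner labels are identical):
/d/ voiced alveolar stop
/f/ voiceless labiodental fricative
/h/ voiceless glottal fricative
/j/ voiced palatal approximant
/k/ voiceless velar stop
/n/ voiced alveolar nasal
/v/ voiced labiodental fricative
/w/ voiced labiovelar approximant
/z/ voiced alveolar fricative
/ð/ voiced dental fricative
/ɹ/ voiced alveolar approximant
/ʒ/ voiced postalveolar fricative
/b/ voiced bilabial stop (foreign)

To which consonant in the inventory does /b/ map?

d

/d/ is closest: same manner (stop), place distance 3 (bilabial→alveolar), same voicing; total 3. Next closest is /v/ at distance 5.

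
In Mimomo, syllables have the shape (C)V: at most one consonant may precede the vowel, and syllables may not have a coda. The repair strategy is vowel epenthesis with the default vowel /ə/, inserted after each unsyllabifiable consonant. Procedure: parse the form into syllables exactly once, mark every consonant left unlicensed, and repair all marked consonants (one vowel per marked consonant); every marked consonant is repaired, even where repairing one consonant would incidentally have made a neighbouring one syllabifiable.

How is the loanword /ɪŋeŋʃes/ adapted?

Syllabifying with onset maximization leaves /ŋ/, /s/ stranded (no codas are permitted; onsets are limited to one consonant).
Inserting the epenthetic vowel yields /ŋ/ → /ŋə/, /s/ → /sə/.

ɪŋeŋəʃesə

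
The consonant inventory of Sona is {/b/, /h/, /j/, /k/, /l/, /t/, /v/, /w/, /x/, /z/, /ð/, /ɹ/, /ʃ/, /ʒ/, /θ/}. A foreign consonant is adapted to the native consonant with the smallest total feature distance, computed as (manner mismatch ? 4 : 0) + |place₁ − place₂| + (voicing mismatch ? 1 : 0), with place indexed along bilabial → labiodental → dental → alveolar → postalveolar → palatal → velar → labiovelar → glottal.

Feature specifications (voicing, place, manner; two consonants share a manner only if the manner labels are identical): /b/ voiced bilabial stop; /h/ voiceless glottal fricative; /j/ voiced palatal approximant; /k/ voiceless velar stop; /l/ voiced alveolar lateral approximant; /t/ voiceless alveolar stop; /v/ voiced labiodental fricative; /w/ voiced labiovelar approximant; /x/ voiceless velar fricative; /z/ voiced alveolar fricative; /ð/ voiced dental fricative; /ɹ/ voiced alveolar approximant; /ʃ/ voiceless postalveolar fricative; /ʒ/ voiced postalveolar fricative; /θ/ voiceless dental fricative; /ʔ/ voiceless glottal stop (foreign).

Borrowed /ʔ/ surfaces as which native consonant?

k

/k/ is closest: same manner (stop), place distance 2 (glottal→velar), same voicing; total 2. Next closest is /h/ at distance 4.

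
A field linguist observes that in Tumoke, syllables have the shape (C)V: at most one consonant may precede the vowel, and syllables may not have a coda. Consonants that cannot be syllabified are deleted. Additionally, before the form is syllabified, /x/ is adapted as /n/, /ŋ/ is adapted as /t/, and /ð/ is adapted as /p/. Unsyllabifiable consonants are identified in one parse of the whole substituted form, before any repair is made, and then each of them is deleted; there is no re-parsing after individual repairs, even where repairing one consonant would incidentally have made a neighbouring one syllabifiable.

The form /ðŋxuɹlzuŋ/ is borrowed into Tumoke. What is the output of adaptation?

nuzu

Substitution: /ð/ → /p/, /ŋ/ → /t/, /x/ → /n/, giving /ptnuɹlzut/.
Syllabifying with onset maximization leaves /p/, /t/, /ɹ/, /l/, /t/ stranded (no codas are permitted; onsets are limited to one consonant).
Deletion applies to /p/, /t/, /ɹ/, /l/, /t/.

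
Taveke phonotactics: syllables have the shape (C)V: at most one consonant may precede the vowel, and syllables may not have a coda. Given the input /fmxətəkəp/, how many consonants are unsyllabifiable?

The consonants /f/, /m/, /p/ cannot be parsed into a legal (C)V syllable (no codas are permitted; onsets are limited to one consonant).

3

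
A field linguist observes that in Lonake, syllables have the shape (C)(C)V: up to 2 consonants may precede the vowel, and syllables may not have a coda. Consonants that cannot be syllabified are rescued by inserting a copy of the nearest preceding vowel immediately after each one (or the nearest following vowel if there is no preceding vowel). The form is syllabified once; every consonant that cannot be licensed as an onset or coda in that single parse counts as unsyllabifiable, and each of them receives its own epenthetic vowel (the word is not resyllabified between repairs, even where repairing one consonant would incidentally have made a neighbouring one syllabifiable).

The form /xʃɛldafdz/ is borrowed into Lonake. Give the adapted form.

xʃɛldafadaza

Syllabifying with onset maximization leaves /f/, /d/, /z/ stranded (no codas are permitted; onsets may contain at most 2 consonants).
Inserting the epenthetic vowel yields /f/ → /fa/, /d/ → /da/, /z/ → /za/.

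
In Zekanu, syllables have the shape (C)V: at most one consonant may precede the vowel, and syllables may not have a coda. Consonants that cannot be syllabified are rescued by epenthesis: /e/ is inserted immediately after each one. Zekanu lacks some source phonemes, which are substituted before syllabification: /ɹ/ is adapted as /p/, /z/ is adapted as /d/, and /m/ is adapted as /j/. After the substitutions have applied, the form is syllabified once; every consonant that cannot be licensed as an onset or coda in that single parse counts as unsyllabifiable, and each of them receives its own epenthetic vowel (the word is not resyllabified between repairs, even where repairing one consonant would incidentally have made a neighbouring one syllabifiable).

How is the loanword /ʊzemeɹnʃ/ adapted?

Substitution: /z/ → /d/, /m/ → /j/, /ɹ/ → /p/, giving /ʊdejepnʃ/.
Under (C)V, the unsyllabifiable consonants are /p/, /n/, /ʃ/ (no codas are permitted; onsets are limited to one consonant).
Each unlicensed consonant becomes the onset of a new syllable: /p/ → /pe/, /n/ → /ne/, /ʃ/ → /ʃe/.

ʊdejepeneʃe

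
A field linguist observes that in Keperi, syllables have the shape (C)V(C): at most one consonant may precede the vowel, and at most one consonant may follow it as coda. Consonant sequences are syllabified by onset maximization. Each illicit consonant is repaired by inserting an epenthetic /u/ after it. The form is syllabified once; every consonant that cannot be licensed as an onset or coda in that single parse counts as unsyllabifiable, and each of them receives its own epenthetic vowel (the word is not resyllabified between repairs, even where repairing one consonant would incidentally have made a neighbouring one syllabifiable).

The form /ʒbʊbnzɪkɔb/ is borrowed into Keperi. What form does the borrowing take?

Under (C)V(C), the unsyllabifiable consonants are /ʒ/, /n/ (at most one coda consonant is licensed; onsets are limited to one consonant).
Each unlicensed consonant becomes the onset of a new syllable: /ʒ/ → /ʒu/, /n/ → /nu/.

ʒubʊbnuzɪkɔb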